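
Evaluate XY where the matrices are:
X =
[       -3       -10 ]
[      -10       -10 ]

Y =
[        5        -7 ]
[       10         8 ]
XY =
[     -115       -59 ]
[     -150       -10 ]

Matrix multiplication: (XY)[i][j] = sum over k of X[i][k] * Y[k][j].
  (XY)[0][0] = (-3)*(5) + (-10)*(10) = -115
  (XY)[0][1] = (-3)*(-7) + (-10)*(8) = -59
  (XY)[1][0] = (-10)*(5) + (-10)*(10) = -150
  (XY)[1][1] = (-10)*(-7) + (-10)*(8) = -10
XY =
[     -115       -59 ]
[     -150       -10 ]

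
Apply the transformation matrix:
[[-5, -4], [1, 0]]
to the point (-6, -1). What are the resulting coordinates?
(34, -6)

Matrix multiplication:
[[-5, -4], [1, 0]] × [-6, -1]ᵀ
= [-5×-6 + -4×-1, 1×-6 + 0×-1]ᵀ
= [34.0000, -6.0000]ᵀ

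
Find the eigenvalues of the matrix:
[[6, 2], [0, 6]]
λ = 6 and λ = 6

Characteristic equation: det(A - λI) = 0
λ² - (trace)λ + (det) = 0
λ² - (12)λ + (36) = 0
λ² - 12λ + 36 = 0
Solving: λ = 6, 6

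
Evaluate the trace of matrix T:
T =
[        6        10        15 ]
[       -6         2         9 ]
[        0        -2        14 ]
tr(T) = 6 + 2 + 14 = 22

The trace of a square matrix is the sum of its diagonal entries.
Diagonal entries of T: T[0][0] = 6, T[1][1] = 2, T[2][2] = 14.
tr(T) = 6 + 2 + 14 = 22.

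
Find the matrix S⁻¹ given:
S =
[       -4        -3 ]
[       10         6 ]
det(S) = 6
S⁻¹ =
[        1       1/2 ]
[     -5/3      -2/3 ]

For a 2×2 matrix S = [[a, b], [c, d]] with det(S) ≠ 0, S⁻¹ = (1/det(S)) * [[d, -b], [-c, a]].
det(S) = (-4)*(6) - (-3)*(10) = -24 + 30 = 6.
S⁻¹ = (1/6) * [[6, 3], [-10, -4]].
Dividing each entry by 6 and reducing:
S⁻¹ =
[        1       1/2 ]
[     -5/3      -2/3 ]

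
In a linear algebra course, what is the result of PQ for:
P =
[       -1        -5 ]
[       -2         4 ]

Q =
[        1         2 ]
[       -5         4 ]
PQ =
[       24       -22 ]
[      -22        12 ]

Matrix multiplication: (PQ)[i][j] = sum over k of P[i][k] * Q[k][j].
  (PQ)[0][0] = (-1)*(1) + (-5)*(-5) = 24
  (PQ)[0][1] = (-1)*(2) + (-5)*(4) = -22
  (PQ)[1][0] = (-2)*(1) + (4)*(-5) = -22
  (PQ)[1][1] = (-2)*(2) + (4)*(4) = 12
PQ =
[       24       -22 ]
[      -22        12 ]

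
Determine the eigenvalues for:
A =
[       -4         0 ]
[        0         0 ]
λ = -4, 0

Solve det(A - λI) = 0. For a 2×2 matrix the characteristic equation is λ² - (trace)λ + det = 0.
trace(A) = a + d = -4 + 0 = -4.
det(A) = a*d - b*c = (-4)*(0) - (0)*(0) = 0 - 0 = 0.
Characteristic equation: λ² - (-4)λ + (0) = 0.
Discriminant = (-4)² - 4*(0) = 16 - 0 = 16.
λ = (-4 ± √16) / 2 = (-4 ± 4) / 2 = -4, 0.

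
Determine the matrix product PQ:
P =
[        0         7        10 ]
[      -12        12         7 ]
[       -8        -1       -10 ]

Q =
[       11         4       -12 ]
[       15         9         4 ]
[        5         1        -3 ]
PQ =
[      155        73        -2 ]
[       83        67       171 ]
[     -153       -51       122 ]

Matrix multiplication: (PQ)[i][j] = sum over k of P[i][k] * Q[k][j].
  (PQ)[0][0] = (0)*(11) + (7)*(15) + (10)*(5) = 155
  (PQ)[0][1] = (0)*(4) + (7)*(9) + (10)*(1) = 73
  (PQ)[0][2] = (0)*(-12) + (7)*(4) + (10)*(-3) = -2
  (PQ)[1][0] = (-12)*(11) + (12)*(15) + (7)*(5) = 83
  (PQ)[1][1] = (-12)*(4) + (12)*(9) + (7)*(1) = 67
  (PQ)[1][2] = (-12)*(-12) + (12)*(4) + (7)*(-3) = 171
  (PQ)[2][0] = (-8)*(11) + (-1)*(15) + (-10)*(5) = -153
  (PQ)[2][1] = (-8)*(4) + (-1)*(9) + (-10)*(1) = -51
  (PQ)[2][2] = (-8)*(-12) + (-1)*(4) + (-10)*(-3) = 122
PQ =
[      155        73        -2 ]
[       83        67       171 ]
[     -153       -51       122 ]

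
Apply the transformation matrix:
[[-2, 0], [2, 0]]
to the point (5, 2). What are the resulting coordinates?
(-10, 10)

Matrix multiplication:
[[-2, 0], [2, 0]] × [5, 2]ᵀ
= [-2×5 + 0×2, 2×5 + 0×2]ᵀ
= [-10.0000, 10.0000]ᵀ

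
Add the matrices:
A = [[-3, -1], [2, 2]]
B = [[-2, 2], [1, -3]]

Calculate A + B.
[[-5, 1], [3, -1]]

Add corresponding elements:
(-3)+(-2)=-5
(-1)+(2)=1
(2)+(1)=3
(2)+(-3)=-1
A + B = [[-5, 1], [3, -1]]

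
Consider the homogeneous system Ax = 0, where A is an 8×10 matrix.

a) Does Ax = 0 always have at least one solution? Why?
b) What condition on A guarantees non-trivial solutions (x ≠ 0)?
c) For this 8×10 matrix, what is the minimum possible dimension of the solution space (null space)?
a) Yes, x = 0 is always a solution. b) When A has linearly dependent columns (rank < n). c) Minimum nullity = 2.

a) x = 0 satisfies A·0 = 0, so the zero vector is always a solution.
b) Non-trivial solutions exist iff the columns of A are linearly dependent, equivalently rank(A) < n (the number of columns).
c) By rank-nullity, rank(A) + nullity(A) = n = 10. Since A has only 8 rows, rank(A) ≤ 8, so nullity(A) ≥ 10 - 8 = 2.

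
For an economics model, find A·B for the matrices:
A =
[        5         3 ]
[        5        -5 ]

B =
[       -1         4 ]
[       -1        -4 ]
AB =
[       -8         8 ]
[        0        40 ]

Matrix multiplication: (AB)[i][j] = sum over k of A[i][k] * B[k][j].
  (AB)[0][0] = (5)*(-1) + (3)*(-1) = -8
  (AB)[0][1] = (5)*(4) + (3)*(-4) = 8
  (AB)[1][0] = (5)*(-1) + (-5)*(-1) = 0
  (AB)[1][1] = (5)*(4) + (-5)*(-4) = 40
AB =
[       -8         8 ]
[        0        40 ]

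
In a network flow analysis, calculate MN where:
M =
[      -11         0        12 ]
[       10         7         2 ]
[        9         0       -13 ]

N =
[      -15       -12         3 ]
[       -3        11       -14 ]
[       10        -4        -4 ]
MN =
[      285        84       -81 ]
[     -151       -51       -76 ]
[     -265       -56        79 ]

Matrix multiplication: (MN)[i][j] = sum over k of M[i][k] * N[k][j].
  (MN)[0][0] = (-11)*(-15) + (0)*(-3) + (12)*(10) = 285
  (MN)[0][1] = (-11)*(-12) + (0)*(11) + (12)*(-4) = 84
  (MN)[0][2] = (-11)*(3) + (0)*(-14) + (12)*(-4) = -81
  (MN)[1][0] = (10)*(-15) + (7)*(-3) + (2)*(10) = -151
  (MN)[1][1] = (10)*(-12) + (7)*(11) + (2)*(-4) = -51
  (MN)[1][2] = (10)*(3) + (7)*(-14) + (2)*(-4) = -76
  (MN)[2][0] = (9)*(-15) + (0)*(-3) + (-13)*(10) = -265
  (MN)[2][1] = (9)*(-12) + (0)*(11) + (-13)*(-4) = -56
  (MN)[2][2] = (9)*(3) + (0)*(-14) + (-13)*(-4) = 79
MN =
[      285        84       -81 ]
[     -151       -51       -76 ]
[     -265       -56        79 ]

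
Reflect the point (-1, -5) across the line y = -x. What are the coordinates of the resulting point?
(5, 1)

Reflection across line y = -x: (-1, -5) → (5, 1)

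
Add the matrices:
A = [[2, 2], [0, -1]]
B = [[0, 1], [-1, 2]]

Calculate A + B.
[[2, 3], [-1, 1]]

Add corresponding elements:
(2)+(0)=2
(2)+(1)=3
(0)+(-1)=-1
(-1)+(2)=1
A + B = [[2, 3], [-1, 1]]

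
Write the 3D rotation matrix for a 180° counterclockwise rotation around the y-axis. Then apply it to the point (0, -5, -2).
R = [[-1, 0, 0], [0, 1, 0], [0, 0, -1]]; R·(0, -5, -2) = (0, -5, 2)

Rotation matrix for 180° around y-axis:
cos(180°) = -1, sin(180°) = 0
R = [[-1, 0, 0], [0, 1, 0], [0, 0, -1]]
Apply to (0, -5, -2): R·[0, -5, -2]ᵀ = (0, -5, 2)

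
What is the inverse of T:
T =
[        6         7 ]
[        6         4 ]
det(T) = -18
T⁻¹ =
[     -2/9      7/18 ]
[      1/3      -1/3 ]

For a 2×2 matrix T = [[a, b], [c, d]] with det(T) ≠ 0, T⁻¹ = (1/det(T)) * [[d, -b], [-c, a]].
det(T) = (6)*(4) - (7)*(6) = 24 - 42 = -18.
T⁻¹ = (1/-18) * [[4, -7], [-6, 6]].
Dividing each entry by -18 and reducing:
T⁻¹ =
[     -2/9      7/18 ]
[      1/3      -1/3 ]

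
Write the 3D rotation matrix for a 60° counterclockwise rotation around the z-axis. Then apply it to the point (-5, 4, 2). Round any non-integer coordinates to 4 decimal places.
R = [[1/2, -√3/2, 0], [√3/2, 1/2, 0], [0, 0, 1]]; R·(-5, 4, 2) = (-5.9641, -2.3301, 2.0000)

Rotation matrix for 60° around z-axis:
cos(60°) = 1/2, sin(60°) = √3/2
R = [[1/2, -√3/2, 0], [√3/2, 1/2, 0], [0, 0, 1]]
Apply to (-5, 4, 2): R·[-5, 4, 2]ᵀ = (-5.9641, -2.3301, 2.0000)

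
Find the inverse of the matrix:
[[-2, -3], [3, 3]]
[[1, 1], [-1, -2/3]]

For [[a,b],[c,d]], inverse = (1/det)·[[d,-b],[-c,a]]
det = -2·3 - -3·3 = 3
Inverse = (1/3)·[[3, 3], [-3, -2]]
        = [[1, 1], [-1, -2/3]]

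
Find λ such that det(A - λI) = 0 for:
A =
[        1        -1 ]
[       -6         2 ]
λ = -1, 4

Solve det(A - λI) = 0. For a 2×2 matrix the characteristic equation is λ² - (trace)λ + det = 0.
trace(A) = a + d = 1 + 2 = 3.
det(A) = a*d - b*c = (1)*(2) - (-1)*(-6) = 2 - 6 = -4.
Characteristic equation: λ² - (3)λ + (-4) = 0.
Discriminant = (3)² - 4*(-4) = 9 + 16 = 25.
λ = (3 ± √25) / 2 = (3 ± 5) / 2 = -1, 4.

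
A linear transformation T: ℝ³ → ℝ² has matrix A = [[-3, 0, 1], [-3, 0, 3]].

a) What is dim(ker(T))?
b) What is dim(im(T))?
dim(ker) = 1, dim(im) = 2

The two rows are not scalar multiples of one another (no single k satisfies row 2 = k × row 1), so they are linearly independent.
Thus rank(A) = 2.
dim(im(T)) = rank(A) = 2.
By the rank-nullity theorem applied to T: ℝ³ → ℝ², rank(A) + nullity(A) = 3 (the domain dimension), so dim(ker(T)) = 3 - 2 = 1.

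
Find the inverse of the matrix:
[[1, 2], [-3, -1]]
[[-1/5, -2/5], [3/5, 1/5]]

For [[a,b],[c,d]], inverse = (1/det)·[[d,-b],[-c,a]]
det = 1·-1 - 2·-3 = 5
Inverse = (1/5)·[[-1, -2], [3, 1]]
        = [[-1/5, -2/5], [3/5, 1/5]]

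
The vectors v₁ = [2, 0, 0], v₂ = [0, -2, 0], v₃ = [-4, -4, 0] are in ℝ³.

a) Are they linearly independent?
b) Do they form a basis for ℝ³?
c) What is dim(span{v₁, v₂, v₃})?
Not independent, not a basis, dim(span) = 2

Check whether v₃ can be written as a linear combination of v₁ and v₂.
v₃ = (-2)·v₁ + (2)·v₂ = [-4, -4, 0], so the three vectors are linearly dependent.
Thus they do not form a basis for ℝ³, and dim(span{v₁, v₂, v₃}) = 2 (spanned by v₁ and v₂).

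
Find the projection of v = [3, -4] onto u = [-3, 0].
[3, 0]

The projection of v onto u is proj_u(v) = ((v·u) / (u·u)) · u.
v·u = (3)*(-3) + (-4)*(0) = -9.
u·u = (-3)*(-3) + (0)*(0) = 9.
coefficient = -9 / 9 = -1.
proj_u(v) = -1 · [-3, 0] = [3, 0].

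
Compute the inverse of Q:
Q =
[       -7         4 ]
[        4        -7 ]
det(Q) = 33
Q⁻¹ =
[    -7/33     -4/33 ]
[    -4/33     -7/33 ]

For a 2×2 matrix Q = [[a, b], [c, d]] with det(Q) ≠ 0, Q⁻¹ = (1/det(Q)) * [[d, -b], [-c, a]].
det(Q) = (-7)*(-7) - (4)*(4) = 49 - 16 = 33.
Q⁻¹ = (1/33) * [[-7, -4], [-4, -7]].
Dividing each entry by 33 and reducing:
Q⁻¹ =
[    -7/33     -4/33 ]
[    -4/33     -7/33 ]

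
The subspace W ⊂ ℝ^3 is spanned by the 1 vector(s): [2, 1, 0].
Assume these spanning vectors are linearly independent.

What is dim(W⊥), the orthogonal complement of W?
dim(W⊥) = 2

For any subspace W of ℝ^n, dim(W) + dim(W⊥) = n (the whole-space dimension).
Here the given 1 vectors are linearly independent, so dim(W) = 1.
Thus dim(W⊥) = n - dim(W) = 3 - 1 = 2.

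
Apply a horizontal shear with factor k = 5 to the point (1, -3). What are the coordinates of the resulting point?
(-14, -3)

Shear matrix for horizontal shear with factor k = 5:
[[1, 5], [0, 1]]
Result: (1, -3) → (-14, -3)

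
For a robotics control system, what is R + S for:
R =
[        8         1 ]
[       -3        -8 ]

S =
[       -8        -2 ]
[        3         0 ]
R + S =
[        0        -1 ]
[        0        -8 ]

Matrix addition is elementwise: (R+S)[i][j] = R[i][j] + S[i][j].
  (R+S)[0][0] = (8) + (-8) = 0
  (R+S)[0][1] = (1) + (-2) = -1
  (R+S)[1][0] = (-3) + (3) = 0
  (R+S)[1][1] = (-8) + (0) = -8
R + S =
[        0        -1 ]
[        0        -8 ]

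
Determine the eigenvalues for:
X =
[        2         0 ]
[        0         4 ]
λ = 2, 4

Solve det(X - λI) = 0. For a 2×2 matrix the characteristic equation is λ² - (trace)λ + det = 0.
trace(X) = a + d = 2 + 4 = 6.
det(X) = a*d - b*c = (2)*(4) - (0)*(0) = 8 - 0 = 8.
Characteristic equation: λ² - (6)λ + (8) = 0.
Discriminant = (6)² - 4*(8) = 36 - 32 = 4.
λ = (6 ± √4) / 2 = (6 ± 2) / 2 = 2, 4.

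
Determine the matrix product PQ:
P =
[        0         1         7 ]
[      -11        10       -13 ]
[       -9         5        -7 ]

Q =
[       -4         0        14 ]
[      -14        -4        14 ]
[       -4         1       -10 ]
PQ =
[      -42         3       -56 ]
[      -44       -53       116 ]
[       -6       -27        14 ]

Matrix multiplication: (PQ)[i][j] = sum over k of P[i][k] * Q[k][j].
  (PQ)[0][0] = (0)*(-4) + (1)*(-14) + (7)*(-4) = -42
  (PQ)[0][1] = (0)*(0) + (1)*(-4) + (7)*(1) = 3
  (PQ)[0][2] = (0)*(14) + (1)*(14) + (7)*(-10) = -56
  (PQ)[1][0] = (-11)*(-4) + (10)*(-14) + (-13)*(-4) = -44
  (PQ)[1][1] = (-11)*(0) + (10)*(-4) + (-13)*(1) = -53
  (PQ)[1][2] = (-11)*(14) + (10)*(14) + (-13)*(-10) = 116
  (PQ)[2][0] = (-9)*(-4) + (5)*(-14) + (-7)*(-4) = -6
  (PQ)[2][1] = (-9)*(0) + (5)*(-4) + (-7)*(1) = -27
  (PQ)[2][2] = (-9)*(14) + (5)*(14) + (-7)*(-10) = 14
PQ =
[      -42         3       -56 ]
[      -44       -53       116 ]
[       -6       -27        14 ]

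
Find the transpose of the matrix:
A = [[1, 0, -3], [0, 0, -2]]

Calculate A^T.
[[1, 0], [0, 0], [-3, -2]]

The transpose sends entry (i,j) to (j,i); rows become columns.
Row 0 of A: [1, 0, -3] -> column 0 of A^T.
Row 1 of A: [0, 0, -2] -> column 1 of A^T.
A^T = [[1, 0], [0, 0], [-3, -2]]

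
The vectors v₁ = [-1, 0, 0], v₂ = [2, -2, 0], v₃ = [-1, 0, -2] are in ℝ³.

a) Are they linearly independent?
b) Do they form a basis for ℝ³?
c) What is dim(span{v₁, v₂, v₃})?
Yes independent, yes basis, dim = 3

Stack v₁, v₂, v₃ as rows of a 3×3 matrix.
[[-1, 0, 0]; [2, -2, 0]; [-1, 0, -2]] is already lower triangular with nonzero diagonal entries (-1, -2, -2), so its determinant is the product of the diagonal entries, det = (-1)·(-2)·(-2) = -4 ≠ 0, and the rows are linearly independent.
Three linearly independent vectors in ℝ³ form a basis for ℝ³, so dim(span{v₁,v₂,v₃}) = 3.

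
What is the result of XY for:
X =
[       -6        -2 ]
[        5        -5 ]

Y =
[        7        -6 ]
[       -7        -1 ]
XY =
[      -28        38 ]
[       70       -25 ]

Matrix multiplication: (XY)[i][j] = sum over k of X[i][k] * Y[k][j].
  (XY)[0][0] = (-6)*(7) + (-2)*(-7) = -28
  (XY)[0][1] = (-6)*(-6) + (-2)*(-1) = 38
  (XY)[1][0] = (5)*(7) + (-5)*(-7) = 70
  (XY)[1][1] = (5)*(-6) + (-5)*(-1) = -25
XY =
[      -28        38 ]
[       70       -25 ]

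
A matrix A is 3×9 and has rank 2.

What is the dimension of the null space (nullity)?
7

The rank-nullity theorem for an m×n matrix states:
rank(A) + nullity(A) = n (the number of columns).
Here n = 9 and rank(A) = 2, so nullity(A) = 9 - 2 = 7.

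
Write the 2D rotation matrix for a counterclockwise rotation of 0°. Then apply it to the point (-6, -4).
R = [[1, 0], [0, 1]]; R·(-6, -4) = (-6, -4)

Rotation matrix formula: R(θ) = [[cos θ, -sin θ], [sin θ, cos θ]]
For θ = 0°:
cos(0°) = 1
sin(0°) = 0
R = [[1, 0], [0, 1]]
Apply to (-6, -4): [1·-6 + (0)·-4, 0·-6 + 1·-4] = (-6, -4)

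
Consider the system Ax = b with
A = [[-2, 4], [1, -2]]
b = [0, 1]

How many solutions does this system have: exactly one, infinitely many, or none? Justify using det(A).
No solution

det(A) = (-2)*(-2) - (4)*(1) = 0, so A is singular.
The column space of A is span(column 1) = span([-2, 1]).
b = [0, 1] is not a scalar multiple of column 1, so b ∉ column space and the system is inconsistent — no solution.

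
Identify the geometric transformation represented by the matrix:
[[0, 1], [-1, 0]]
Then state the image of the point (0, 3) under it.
rotation by 90° clockwise (i.e., 270° counterclockwise); image of (0, 3) is (3, 0)

This matches the form [[cos θ, -sin θ], [sin θ, cos θ]] of a rotation matrix; reading off cos θ and sin θ gives the angle.
The matrix [[0, 1], [-1, 0]] represents: rotation by 90° clockwise (i.e., 270° counterclockwise).
Applying it to (0, 3): [0·0 + 1·3, -1·0 + 0·3] = (3, 0).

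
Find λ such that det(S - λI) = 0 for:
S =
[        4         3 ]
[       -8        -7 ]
λ = -4, 1

Solve det(S - λI) = 0. For a 2×2 matrix the characteristic equation is λ² - (trace)λ + det = 0.
trace(S) = a + d = 4 - 7 = -3.
det(S) = a*d - b*c = (4)*(-7) - (3)*(-8) = -28 + 24 = -4.
Characteristic equation: λ² - (-3)λ + (-4) = 0.
Discriminant = (-3)² - 4*(-4) = 9 + 16 = 25.
λ = (-3 ± √25) / 2 = (-3 ± 5) / 2 = -4, 1.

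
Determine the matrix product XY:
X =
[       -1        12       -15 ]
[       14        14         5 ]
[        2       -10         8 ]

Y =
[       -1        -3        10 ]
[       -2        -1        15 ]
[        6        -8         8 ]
XY =
[     -113       111        50 ]
[      -12       -96       390 ]
[       66       -60       -66 ]

Matrix multiplication: (XY)[i][j] = sum over k of X[i][k] * Y[k][j].
  (XY)[0][0] = (-1)*(-1) + (12)*(-2) + (-15)*(6) = -113
  (XY)[0][1] = (-1)*(-3) + (12)*(-1) + (-15)*(-8) = 111
  (XY)[0][2] = (-1)*(10) + (12)*(15) + (-15)*(8) = 50
  (XY)[1][0] = (14)*(-1) + (14)*(-2) + (5)*(6) = -12
  (XY)[1][1] = (14)*(-3) + (14)*(-1) + (5)*(-8) = -96
  (XY)[1][2] = (14)*(10) + (14)*(15) + (5)*(8) = 390
  (XY)[2][0] = (2)*(-1) + (-10)*(-2) + (8)*(6) = 66
  (XY)[2][1] = (2)*(-3) + (-10)*(-1) + (8)*(-8) = -60
  (XY)[2][2] = (2)*(10) + (-10)*(15) + (8)*(8) = -66
XY =
[     -113       111        50 ]
[      -12       -96       390 ]
[       66       -60       -66 ]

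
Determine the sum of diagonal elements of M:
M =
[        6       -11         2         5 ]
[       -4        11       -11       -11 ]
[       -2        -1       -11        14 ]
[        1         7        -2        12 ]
tr(M) = 6 + 11 - 11 + 12 = 18

The trace of a square matrix is the sum of its diagonal entries.
Diagonal entries of M: M[0][0] = 6, M[1][1] = 11, M[2][2] = -11, M[3][3] = 12.
tr(M) = 6 + 11 - 11 + 12 = 18.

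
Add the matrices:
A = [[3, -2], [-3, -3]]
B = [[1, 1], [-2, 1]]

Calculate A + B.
[[4, -1], [-5, -2]]

Add corresponding elements:
(3)+(1)=4
(-2)+(1)=-1
(-3)+(-2)=-5
(-3)+(1)=-2
A + B = [[4, -1], [-5, -2]]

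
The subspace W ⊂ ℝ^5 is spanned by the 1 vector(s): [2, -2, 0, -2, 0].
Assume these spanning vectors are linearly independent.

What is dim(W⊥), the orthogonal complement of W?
dim(W⊥) = 4

For any subspace W of ℝ^n, dim(W) + dim(W⊥) = n (the whole-space dimension).
Here the given 1 vectors are linearly independent, so dim(W) = 1.
Thus dim(W⊥) = n - dim(W) = 5 - 1 = 4.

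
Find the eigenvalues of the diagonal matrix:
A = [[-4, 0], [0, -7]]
λ₁ = -4, λ₂ = -7

The characteristic polynomial of A is det(A - λI) = (-4 - λ)(-7 - λ) = 0.
The roots are λ = -4 and λ = -7, so the eigenvalues are the diagonal entries.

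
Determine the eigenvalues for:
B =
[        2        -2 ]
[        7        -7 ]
λ = -5, 0

Solve det(B - λI) = 0. For a 2×2 matrix the characteristic equation is λ² - (trace)λ + det = 0.
trace(B) = a + d = 2 - 7 = -5.
det(B) = a*d - b*c = (2)*(-7) - (-2)*(7) = -14 + 14 = 0.
Characteristic equation: λ² - (-5)λ + (0) = 0.
Discriminant = (-5)² - 4*(0) = 25 - 0 = 25.
λ = (-5 ± √25) / 2 = (-5 ± 5) / 2 = -5, 0.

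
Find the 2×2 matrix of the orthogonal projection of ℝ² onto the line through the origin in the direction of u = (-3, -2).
[[9/13, 6/13], [6/13, 4/13]]

The orthogonal projection onto the line spanned by a nonzero vector u = (a, b) has matrix P = (u uᵀ) / (uᵀ u) = (1/(a² + b²)) · [[a², ab], [ab, b²]].
Here u = (-3, -2), so a² + b² = 9 + 4 = 13.
P = (1/13) · [[9, 6], [6, 4]] = [[9/13, 6/13], [6/13, 4/13]].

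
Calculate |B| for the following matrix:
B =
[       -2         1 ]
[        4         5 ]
det(B) = -14

For a 2×2 matrix [[a, b], [c, d]], det = a*d - b*c.
det(B) = (-2)*(5) - (1)*(4) = -10 - 4 = -14.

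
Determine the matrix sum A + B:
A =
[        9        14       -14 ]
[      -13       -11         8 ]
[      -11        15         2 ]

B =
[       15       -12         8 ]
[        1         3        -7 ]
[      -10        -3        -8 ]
A + B =
[       24         2        -6 ]
[      -12        -8         1 ]
[      -21        12        -6 ]

Matrix addition is elementwise: (A+B)[i][j] = A[i][j] + B[i][j].
  (A+B)[0][0] = (9) + (15) = 24
  (A+B)[0][1] = (14) + (-12) = 2
  (A+B)[0][2] = (-14) + (8) = -6
  (A+B)[1][0] = (-13) + (1) = -12
  (A+B)[1][1] = (-11) + (3) = -8
  (A+B)[1][2] = (8) + (-7) = 1
  (A+B)[2][0] = (-11) + (-10) = -21
  (A+B)[2][1] = (15) + (-3) = 12
  (A+B)[2][2] = (2) + (-8) = -6
A + B =
[       24         2        -6 ]
[      -12        -8         1 ]
[      -21        12        -6 ]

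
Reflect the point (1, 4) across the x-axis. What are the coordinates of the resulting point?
(1, -4)

Reflection across x-axis: (1, 4) → (1, -4)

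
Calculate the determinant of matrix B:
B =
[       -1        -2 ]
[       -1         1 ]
det(B) = -3

For a 2×2 matrix [[a, b], [c, d]], det = a*d - b*c.
det(B) = (-1)*(1) - (-2)*(-1) = -1 - 2 = -3.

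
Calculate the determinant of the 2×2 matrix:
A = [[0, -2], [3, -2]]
6

For A = [[a, b], [c, d]], det(A) = a*d - b*c.
det(A) = (0)*(-2) - (-2)*(3) = 0 - -6 = 6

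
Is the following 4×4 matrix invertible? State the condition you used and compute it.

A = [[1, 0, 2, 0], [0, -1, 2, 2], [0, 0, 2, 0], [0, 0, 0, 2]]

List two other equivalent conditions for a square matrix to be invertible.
Yes, invertible; det(A) = -4 ≠ 0. Equivalent conditions: rank(A) = 4; Ax = 0 has only the trivial solution; 0 is not an eigenvalue; the columns of A are linearly independent.

To check invertibility, compute det(A).
The given matrix is triangular, so det(A) equals the product of its diagonal entries = -4 ≠ 0.
Since det(A) ≠ 0, A is invertible.
Equivalent conditions for a square matrix A to be invertible:
- rank(A) = 4 (full rank).
- The homogeneous system Ax = 0 has only the trivial solution x = 0.
- 0 is not an eigenvalue of A.
- The columns (equivalently rows) of A are linearly independent.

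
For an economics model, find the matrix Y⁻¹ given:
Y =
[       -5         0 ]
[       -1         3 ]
det(Y) = -15
Y⁻¹ =
[     -1/5         0 ]
[    -1/15       1/3 ]

For a 2×2 matrix Y = [[a, b], [c, d]] with det(Y) ≠ 0, Y⁻¹ = (1/det(Y)) * [[d, -b], [-c, a]].
det(Y) = (-5)*(3) - (0)*(-1) = -15 - 0 = -15.
Y⁻¹ = (1/-15) * [[3, 0], [1, -5]].
Dividing each entry by -15 and reducing:
Y⁻¹ =
[     -1/5         0 ]
[    -1/15       1/3 ]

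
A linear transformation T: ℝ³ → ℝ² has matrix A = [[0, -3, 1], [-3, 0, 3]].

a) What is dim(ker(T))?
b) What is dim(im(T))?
dim(ker) = 1, dim(im) = 2

The two rows are not scalar multiples of one another (no single k satisfies row 2 = k × row 1), so they are linearly independent.
Thus rank(A) = 2.
dim(im(T)) = rank(A) = 2.
By the rank-nullity theorem applied to T: ℝ³ → ℝ², rank(A) + nullity(A) = 3 (the domain dimension), so dim(ker(T)) = 3 - 2 = 1.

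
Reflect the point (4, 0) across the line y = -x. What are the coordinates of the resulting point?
(0, -4)

Reflection across line y = -x: (4, 0) → (0, -4)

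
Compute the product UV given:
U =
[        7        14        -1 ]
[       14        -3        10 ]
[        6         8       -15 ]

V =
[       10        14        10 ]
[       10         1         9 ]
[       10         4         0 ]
UV =
[      200       108       196 ]
[      210       233       113 ]
[      -10        32       132 ]

Matrix multiplication: (UV)[i][j] = sum over k of U[i][k] * V[k][j].
  (UV)[0][0] = (7)*(10) + (14)*(10) + (-1)*(10) = 200
  (UV)[0][1] = (7)*(14) + (14)*(1) + (-1)*(4) = 108
  (UV)[0][2] = (7)*(10) + (14)*(9) + (-1)*(0) = 196
  (UV)[1][0] = (14)*(10) + (-3)*(10) + (10)*(10) = 210
  (UV)[1][1] = (14)*(14) + (-3)*(1) + (10)*(4) = 233
  (UV)[1][2] = (14)*(10) + (-3)*(9) + (10)*(0) = 113
  (UV)[2][0] = (6)*(10) + (8)*(10) + (-15)*(10) = -10
  (UV)[2][1] = (6)*(14) + (8)*(1) + (-15)*(4) = 32
  (UV)[2][2] = (6)*(10) + (8)*(9) + (-15)*(0) = 132
UV =
[      200       108       196 ]
[      210       233       113 ]
[      -10        32       132 ]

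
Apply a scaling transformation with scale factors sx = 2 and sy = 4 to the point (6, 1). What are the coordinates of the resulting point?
(12, 4)

Scaling matrix:
[[2, 0], [0, 4]]
Result: (6 × 2, 1 × 4) = (12, 4)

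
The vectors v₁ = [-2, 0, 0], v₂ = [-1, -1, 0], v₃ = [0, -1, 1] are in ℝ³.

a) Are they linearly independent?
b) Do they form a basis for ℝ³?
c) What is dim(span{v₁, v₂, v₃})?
Yes independent, yes basis, dim = 3

Stack v₁, v₂, v₃ as rows of a 3×3 matrix.
[[-2, 0, 0]; [-1, -1, 0]; [0, -1, 1]] is already lower triangular with nonzero diagonal entries (-2, -1, 1), so its determinant is the product of the diagonal entries, det = (-2)·(-1)·(1) = 2 ≠ 0, and the rows are linearly independent.
Three linearly independent vectors in ℝ³ form a basis for ℝ³, so dim(span{v₁,v₂,v₃}) = 3.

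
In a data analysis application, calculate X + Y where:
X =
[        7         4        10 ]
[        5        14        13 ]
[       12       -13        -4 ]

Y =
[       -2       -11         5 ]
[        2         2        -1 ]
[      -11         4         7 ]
X + Y =
[        5        -7        15 ]
[        7        16        12 ]
[        1        -9         3 ]

Matrix addition is elementwise: (X+Y)[i][j] = X[i][j] + Y[i][j].
  (X+Y)[0][0] = (7) + (-2) = 5
  (X+Y)[0][1] = (4) + (-11) = -7
  (X+Y)[0][2] = (10) + (5) = 15
  (X+Y)[1][0] = (5) + (2) = 7
  (X+Y)[1][1] = (14) + (2) = 16
  (X+Y)[1][2] = (13) + (-1) = 12
  (X+Y)[2][0] = (12) + (-11) = 1
  (X+Y)[2][1] = (-13) + (4) = -9
  (X+Y)[2][2] = (-4) + (7) = 3
X + Y =
[        5        -7        15 ]
[        7        16        12 ]
[        1        -9         3 ]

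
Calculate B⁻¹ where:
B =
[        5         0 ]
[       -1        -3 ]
det(B) = -15
B⁻¹ =
[      1/5         0 ]
[    -1/15      -1/3 ]

For a 2×2 matrix B = [[a, b], [c, d]] with det(B) ≠ 0, B⁻¹ = (1/det(B)) * [[d, -b], [-c, a]].
det(B) = (5)*(-3) - (0)*(-1) = -15 - 0 = -15.
B⁻¹ = (1/-15) * [[-3, 0], [1, 5]].
Dividing each entry by -15 and reducing:
B⁻¹ =
[      1/5         0 ]
[    -1/15      -1/3 ]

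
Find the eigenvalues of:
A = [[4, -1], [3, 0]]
λ = 1, 3

Solve det(A - λI) = 0. For a 2×2 matrix this is λ² - (trace)λ + det = 0.
trace(A) = 4 + 0 = 4.
det(A) = (4)*(0) - (-1)*(3) = 0 + 3 = 3.
Characteristic equation: λ² - (4)λ + (3) = 0.
Discriminant: (4)² - 4*(3) = 16 - 12 = 4.
Roots: λ = (4 ± √4) / 2 = 1, 3.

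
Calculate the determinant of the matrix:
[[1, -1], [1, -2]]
-1

For a 2×2 matrix [[a, b], [c, d]], det = ad - bc
det = (1)(-2) - (-1)(1) = -2 - -1 = -1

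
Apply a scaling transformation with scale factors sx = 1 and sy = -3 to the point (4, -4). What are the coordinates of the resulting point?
(4, 12)

Scaling matrix:
[[1, 0], [0, -3]]
Result: (4 × 1, -4 × -3) = (4, 12)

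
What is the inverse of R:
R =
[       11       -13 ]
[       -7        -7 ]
det(R) = -168
R⁻¹ =
[     1/24   -13/168 ]
[    -1/24   -11/168 ]

For a 2×2 matrix R = [[a, b], [c, d]] with det(R) ≠ 0, R⁻¹ = (1/det(R)) * [[d, -b], [-c, a]].
det(R) = (11)*(-7) - (-13)*(-7) = -77 - 91 = -168.
R⁻¹ = (1/-168) * [[-7, 13], [7, 11]].
Dividing each entry by -168 and reducing:
R⁻¹ =
[     1/24   -13/168 ]
[    -1/24   -11/168 ]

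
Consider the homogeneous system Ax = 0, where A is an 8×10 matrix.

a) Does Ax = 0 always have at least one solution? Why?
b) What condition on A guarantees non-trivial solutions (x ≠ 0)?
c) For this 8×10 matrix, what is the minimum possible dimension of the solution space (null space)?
a) Yes, x = 0 is always a solution. b) When A has linearly dependent columns (rank < n). c) Minimum nullity = 2.

a) x = 0 satisfies A·0 = 0, so the zero vector is always a solution.
b) Non-trivial solutions exist iff the columns of A are linearly dependent, equivalently rank(A) < n (the number of columns).
c) By rank-nullity, rank(A) + nullity(A) = n = 10. Since A has only 8 rows, rank(A) ≤ 8, so nullity(A) ≥ 10 - 8 = 2.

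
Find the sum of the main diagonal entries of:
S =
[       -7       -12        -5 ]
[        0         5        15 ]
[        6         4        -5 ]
tr(S) = -7 + 5 - 5 = -7

The trace of a square matrix is the sum of its diagonal entries.
Diagonal entries of S: S[0][0] = -7, S[1][1] = 5, S[2][2] = -5.
tr(S) = -7 + 5 - 5 = -7.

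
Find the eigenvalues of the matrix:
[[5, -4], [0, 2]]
λ = 2 and λ = 5

Characteristic equation: det(A - λI) = 0
λ² - (trace)λ + (det) = 0
λ² - (7)λ + (10) = 0
λ² - 7λ + 10 = 0
Solving: λ = 2, 5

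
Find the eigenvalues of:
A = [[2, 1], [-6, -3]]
λ = -1, 0

Solve det(A - λI) = 0. For a 2×2 matrix this is λ² - (trace)λ + det = 0.
trace(A) = 2 - 3 = -1.
det(A) = (2)*(-3) - (1)*(-6) = -6 + 6 = 0.
Characteristic equation: λ² - (-1)λ + (0) = 0.
Discriminant: (-1)² - 4*(0) = 1 - 0 = 1.
Roots: λ = (-1 ± √1) / 2 = -1, 0.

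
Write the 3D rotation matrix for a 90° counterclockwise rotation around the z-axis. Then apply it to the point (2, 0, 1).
R = [[0, -1, 0], [1, 0, 0], [0, 0, 1]]; R·(2, 0, 1) = (0, 2, 1)

Rotation matrix for 90° around z-axis:
cos(90°) = 0, sin(90°) = 1
R = [[0, -1, 0], [1, 0, 0], [0, 0, 1]]
Apply to (2, 0, 1): R·[2, 0, 1]ᵀ = (0, 2, 1)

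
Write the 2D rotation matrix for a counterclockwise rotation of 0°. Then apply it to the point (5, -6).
R = [[1, 0], [0, 1]]; R·(5, -6) = (5, -6)

Rotation matrix formula: R(θ) = [[cos θ, -sin θ], [sin θ, cos θ]]
For θ = 0°:
cos(0°) = 1
sin(0°) = 0
R = [[1, 0], [0, 1]]
Apply to (5, -6): [1·5 + (0)·-6, 0·5 + 1·-6] = (5, -6)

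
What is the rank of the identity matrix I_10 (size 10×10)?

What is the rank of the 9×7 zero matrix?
rank(I_10) = 10, rank(0) = 0

The identity I_10 has 10 columns that are the standard basis vectors e_1, …, e_10. These are linearly independent, so all 10 columns are pivots and rank(I_10) = 10.
The 9×7 zero matrix has every entry zero, so every row is the zero row and there are no pivots; rank(0) = 0.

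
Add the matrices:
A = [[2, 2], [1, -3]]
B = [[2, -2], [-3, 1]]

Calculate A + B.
[[4, 0], [-2, -2]]

Add corresponding elements:
(2)+(2)=4
(2)+(-2)=0
(1)+(-3)=-2
(-3)+(1)=-2
A + B = [[4, 0], [-2, -2]]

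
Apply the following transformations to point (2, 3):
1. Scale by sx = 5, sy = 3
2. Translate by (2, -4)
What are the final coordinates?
(12, 5)

Step 1: Scale (2, 3) by (sx, sy) = (5, 3) → (10, 9)
Step 2: Translate by (2, -4) → (12, 5)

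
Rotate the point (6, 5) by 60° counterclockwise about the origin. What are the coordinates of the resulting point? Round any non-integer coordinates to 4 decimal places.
(-1.3301, 7.6962)

Rotation matrix R(θ) = [[cos θ, -sin θ], [sin θ, cos θ]]; for θ = 60°:
R = [[1/2, -√3/2], [√3/2, 1/2]]
Result: R × [6, 5]ᵀ = [1/2·6 + (-√3/2)·5, √3/2·6 + (1/2)·5]ᵀ = (-1.3301, 7.6962)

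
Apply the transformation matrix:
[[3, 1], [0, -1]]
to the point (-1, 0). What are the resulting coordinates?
(-3, 0)

Matrix multiplication:
[[3, 1], [0, -1]] × [-1, 0]ᵀ
= [3×-1 + 1×0, 0×-1 + -1×0]ᵀ
= [-3.0000, 0.0000]ᵀ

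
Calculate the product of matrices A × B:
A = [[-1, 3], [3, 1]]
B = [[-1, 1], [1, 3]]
[[4, 8], [-2, 6]]

Matrix multiplication:
C[0][0] = -1×-1 + 3×1 = 4
C[0][1] = -1×1 + 3×3 = 8
C[1][0] = 3×-1 + 1×1 = -2
C[1][1] = 3×1 + 1×3 = 6
Result: [[4, 8], [-2, 6]]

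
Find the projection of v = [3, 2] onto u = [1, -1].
[1/2, -1/2]

The projection of v onto u is proj_u(v) = ((v·u) / (u·u)) · u.
v·u = (3)*(1) + (2)*(-1) = 1.
u·u = (1)*(1) + (-1)*(-1) = 2.
coefficient = 1 / 2 = 1/2.
proj_u(v) = 1/2 · [1, -1] = [1/2, -1/2].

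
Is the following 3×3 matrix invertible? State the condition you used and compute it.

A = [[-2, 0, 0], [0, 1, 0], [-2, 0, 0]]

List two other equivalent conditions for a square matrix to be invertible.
No, not invertible; det(A) = 0 (two rows are equal, so the rows are linearly dependent). Equivalent conditions (failing for this A): rank(A) < 3; Ax = 0 has non-trivial solutions; 0 is an eigenvalue; the columns are linearly dependent.

To check invertibility, compute det(A).
In this matrix, row 0 and the last row are identical, so one row is a scalar multiple of another and the rows are linearly dependent.
A matrix with linearly dependent rows has det = 0 and is not invertible.
Equivalent failed conditions:
- rank(A) < 3.
- Ax = 0 has non-trivial solutions.
- 0 is an eigenvalue.
- The columns are linearly dependent.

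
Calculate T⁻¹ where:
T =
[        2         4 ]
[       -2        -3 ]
det(T) = 2
T⁻¹ =
[     -3/2        -2 ]
[        1         1 ]

For a 2×2 matrix T = [[a, b], [c, d]] with det(T) ≠ 0, T⁻¹ = (1/det(T)) * [[d, -b], [-c, a]].
det(T) = (2)*(-3) - (4)*(-2) = -6 + 8 = 2.
T⁻¹ = (1/2) * [[-3, -4], [2, 2]].
Dividing each entry by 2 and reducing:
T⁻¹ =
[     -3/2        -2 ]
[        1         1 ]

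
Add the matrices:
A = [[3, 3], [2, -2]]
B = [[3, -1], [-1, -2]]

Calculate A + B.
[[6, 2], [1, -4]]

Add corresponding elements:
(3)+(3)=6
(3)+(-1)=2
(2)+(-1)=1
(-2)+(-2)=-4
A + B = [[6, 2], [1, -4]]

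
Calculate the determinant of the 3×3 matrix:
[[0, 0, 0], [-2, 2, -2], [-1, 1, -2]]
0

Expansion along first row:
det = 0·det([[2,-2],[1,-2]]) - 0·det([[-2,-2],[-1,-2]]) + 0·det([[-2,2],[-1,1]])
    = 0·(2·-2 - -2·1) - 0·(-2·-2 - -2·-1) + 0·(-2·1 - 2·-1)
    = 0·-2 - 0·2 + 0·0
    = 0 + 0 + 0 = 0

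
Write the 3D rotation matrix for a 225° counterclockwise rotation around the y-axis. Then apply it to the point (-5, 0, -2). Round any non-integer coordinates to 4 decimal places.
R = [[-√2/2, 0, -√2/2], [0, 1, 0], [√2/2, 0, -√2/2]]; R·(-5, 0, -2) = (4.9497, 0.0000, -2.1213)

Rotation matrix for 225° around y-axis:
cos(225°) = -√2/2, sin(225°) = -√2/2
R = [[-√2/2, 0, -√2/2], [0, 1, 0], [√2/2, 0, -√2/2]]
Apply to (-5, 0, -2): R·[-5, 0, -2]ᵀ = (4.9497, 0.0000, -2.1213)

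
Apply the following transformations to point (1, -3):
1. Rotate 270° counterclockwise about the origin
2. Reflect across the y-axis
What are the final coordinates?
(3, -1)

Step 1: Rotate 270° → (-3, -1)
Step 2: Reflect across the y-axis → (3, -1)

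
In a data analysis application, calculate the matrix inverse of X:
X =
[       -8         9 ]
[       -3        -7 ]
det(X) = 83
X⁻¹ =
[    -7/83     -9/83 ]
[     3/83     -8/83 ]

For a 2×2 matrix X = [[a, b], [c, d]] with det(X) ≠ 0, X⁻¹ = (1/det(X)) * [[d, -b], [-c, a]].
det(X) = (-8)*(-7) - (9)*(-3) = 56 + 27 = 83.
X⁻¹ = (1/83) * [[-7, -9], [3, -8]].
Dividing each entry by 83 and reducing:
X⁻¹ =
[    -7/83     -9/83 ]
[     3/83     -8/83 ]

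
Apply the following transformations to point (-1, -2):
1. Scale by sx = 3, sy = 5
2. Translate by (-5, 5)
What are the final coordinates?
(-8, -5)

Step 1: Scale (-1, -2) by (sx, sy) = (3, 5) → (-3, -10)
Step 2: Translate by (-5, 5) → (-8, -5)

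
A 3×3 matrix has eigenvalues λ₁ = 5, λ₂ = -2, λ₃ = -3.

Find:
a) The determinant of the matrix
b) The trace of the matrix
det = 30, trace = 0

Two standard eigenvalue identities:
- det(A) equals the product of the eigenvalues (counted with multiplicity).
- trace(A) equals the sum of the eigenvalues.
det(A) = (5)*(-2)*(-3) = 30.
trace(A) = 5 - 2 - 3 = 0.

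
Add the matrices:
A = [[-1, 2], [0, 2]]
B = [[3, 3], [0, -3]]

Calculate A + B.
[[2, 5], [0, -1]]

Add corresponding elements:
(-1)+(3)=2
(2)+(3)=5
(0)+(0)=0
(2)+(-3)=-1
A + B = [[2, 5], [0, -1]]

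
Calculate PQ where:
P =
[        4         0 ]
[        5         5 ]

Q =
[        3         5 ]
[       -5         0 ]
PQ =
[       12        20 ]
[      -10        25 ]

Matrix multiplication: (PQ)[i][j] = sum over k of P[i][k] * Q[k][j].
  (PQ)[0][0] = (4)*(3) + (0)*(-5) = 12
  (PQ)[0][1] = (4)*(5) + (0)*(0) = 20
  (PQ)[1][0] = (5)*(3) + (5)*(-5) = -10
  (PQ)[1][1] = (5)*(5) + (5)*(0) = 25
PQ =
[       12        20 ]
[      -10        25 ]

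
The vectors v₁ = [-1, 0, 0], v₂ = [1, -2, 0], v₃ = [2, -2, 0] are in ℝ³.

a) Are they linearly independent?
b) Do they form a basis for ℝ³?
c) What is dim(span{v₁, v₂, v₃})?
Not independent, not a basis, dim(span) = 2

Check whether v₃ can be written as a linear combination of v₁ and v₂.
v₃ = (-1)·v₁ + (1)·v₂ = [2, -2, 0], so the three vectors are linearly dependent.
Thus they do not form a basis for ℝ³, and dim(span{v₁, v₂, v₃}) = 2 (spanned by v₁ and v₂).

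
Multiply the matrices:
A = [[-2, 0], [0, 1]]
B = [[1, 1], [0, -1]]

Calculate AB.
[[-2, -2], [0, -1]]

Each entry (i,j) of AB = sum over k of A[i][k]*B[k][j].
(AB)[0][0] = (-2)*(1) + (0)*(0) = -2
(AB)[0][1] = (-2)*(1) + (0)*(-1) = -2
(AB)[1][0] = (0)*(1) + (1)*(0) = 0
(AB)[1][1] = (0)*(1) + (1)*(-1) = -1
AB = [[-2, -2], [0, -1]]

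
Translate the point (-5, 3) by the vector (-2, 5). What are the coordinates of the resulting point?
(-7, 8)

Translation by (-2, 5):
x' = -5 + -2 = -7
y' = 3 + 5 = 8
Homogeneous matrix: [[1, 0, -2], [0, 1, 5], [0, 0, 1]]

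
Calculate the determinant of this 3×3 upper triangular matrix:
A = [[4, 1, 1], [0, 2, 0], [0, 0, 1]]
8

The determinant of a triangular matrix is the product of its diagonal entries (the off-diagonal entries above the diagonal do not affect it).
det(A) = (4) * (2) * (1) = 8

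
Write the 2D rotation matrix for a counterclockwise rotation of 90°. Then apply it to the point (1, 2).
R = [[0, -1], [1, 0]]; R·(1, 2) = (-2, 1)

Rotation matrix formula: R(θ) = [[cos θ, -sin θ], [sin θ, cos θ]]
For θ = 90°:
cos(90°) = 0
sin(90°) = 1
R = [[0, -1], [1, 0]]
Apply to (1, 2): [0·1 + (-1)·2, 1·1 + 0·2] = (-2, 1)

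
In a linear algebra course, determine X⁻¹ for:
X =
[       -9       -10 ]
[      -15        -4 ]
det(X) = -114
X⁻¹ =
[     2/57     -5/57 ]
[    -5/38      3/38 ]

For a 2×2 matrix X = [[a, b], [c, d]] with det(X) ≠ 0, X⁻¹ = (1/det(X)) * [[d, -b], [-c, a]].
det(X) = (-9)*(-4) - (-10)*(-15) = 36 - 150 = -114.
X⁻¹ = (1/-114) * [[-4, 10], [15, -9]].
Dividing each entry by -114 and reducing:
X⁻¹ =
[     2/57     -5/57 ]
[    -5/38      3/38 ]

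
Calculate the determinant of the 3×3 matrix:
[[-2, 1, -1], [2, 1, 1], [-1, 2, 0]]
-2

Expansion along first row:
det = -2·det([[1,1],[2,0]]) - 1·det([[2,1],[-1,0]]) + -1·det([[2,1],[-1,2]])
    = -2·(1·0 - 1·2) - 1·(2·0 - 1·-1) + -1·(2·2 - 1·-1)
    = -2·-2 - 1·1 + -1·5
    = 4 + -1 + -5 = -2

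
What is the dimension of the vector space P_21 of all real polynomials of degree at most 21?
Dimension = 22

A polynomial of degree at most 21 can be written as a₀ + a₁x + a₂x² + … + a_21x^21, with 22 free coefficients a₀, …, a_21.
The set {1, x, x², …, x^21} is a basis: it spans P_21 (every such polynomial is a linear combination of these) and is linearly independent (a polynomial is zero iff all its coefficients are zero).
Therefore dim(P_21) = 21 + 1 = 22.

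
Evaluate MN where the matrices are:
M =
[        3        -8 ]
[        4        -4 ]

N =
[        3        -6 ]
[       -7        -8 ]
MN =
[       65        46 ]
[       40         8 ]

Matrix multiplication: (MN)[i][j] = sum over k of M[i][k] * N[k][j].
  (MN)[0][0] = (3)*(3) + (-8)*(-7) = 65
  (MN)[0][1] = (3)*(-6) + (-8)*(-8) = 46
  (MN)[1][0] = (4)*(3) + (-4)*(-7) = 40
  (MN)[1][1] = (4)*(-6) + (-4)*(-8) = 8
MN =
[       65        46 ]
[       40         8 ]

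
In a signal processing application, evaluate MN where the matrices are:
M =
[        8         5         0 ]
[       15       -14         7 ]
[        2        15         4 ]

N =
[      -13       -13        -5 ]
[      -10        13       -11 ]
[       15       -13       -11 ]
MN =
[     -154       -39       -95 ]
[       50      -468         2 ]
[     -116       117      -219 ]

Matrix multiplication: (MN)[i][j] = sum over k of M[i][k] * N[k][j].
  (MN)[0][0] = (8)*(-13) + (5)*(-10) + (0)*(15) = -154
  (MN)[0][1] = (8)*(-13) + (5)*(13) + (0)*(-13) = -39
  (MN)[0][2] = (8)*(-5) + (5)*(-11) + (0)*(-11) = -95
  (MN)[1][0] = (15)*(-13) + (-14)*(-10) + (7)*(15) = 50
  (MN)[1][1] = (15)*(-13) + (-14)*(13) + (7)*(-13) = -468
  (MN)[1][2] = (15)*(-5) + (-14)*(-11) + (7)*(-11) = 2
  (MN)[2][0] = (2)*(-13) + (15)*(-10) + (4)*(15) = -116
  (MN)[2][1] = (2)*(-13) + (15)*(13) + (4)*(-13) = 117
  (MN)[2][2] = (2)*(-5) + (15)*(-11) + (4)*(-11) = -219
MN =
[     -154       -39       -95 ]
[       50      -468         2 ]
[     -116       117      -219 ]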